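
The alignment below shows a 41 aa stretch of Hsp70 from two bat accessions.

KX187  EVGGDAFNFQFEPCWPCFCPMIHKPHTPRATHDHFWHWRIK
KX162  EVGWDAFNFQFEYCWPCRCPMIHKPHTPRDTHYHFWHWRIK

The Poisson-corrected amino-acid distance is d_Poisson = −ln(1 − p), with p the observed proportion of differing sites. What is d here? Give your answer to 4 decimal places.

0.1301

Differing sites — 4:G/W; 13:P/Y; 18:F/R; 30:A/D; 33:D/Y.
p = 5/41 = 0.121951.
d = −ln(1 − 0.121951) = −ln(0.878049) = 0.1301.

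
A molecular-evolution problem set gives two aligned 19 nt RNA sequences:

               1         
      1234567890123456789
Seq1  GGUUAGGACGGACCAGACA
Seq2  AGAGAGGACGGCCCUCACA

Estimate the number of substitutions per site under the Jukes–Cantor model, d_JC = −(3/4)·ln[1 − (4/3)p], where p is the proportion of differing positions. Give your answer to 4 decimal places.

The sequences differ at positions 1 (G/A), 3 (U/A), 4 (U/G), 12 (A/C), 15 (A/U), 16 (G/C).
p = 6/19 = 0.315789.
d = −0.75 · ln(1 − (4/3)·0.315789) = −0.75 · ln(0.578948) = −0.75 · (-0.546543) = 0.4099.

0.4099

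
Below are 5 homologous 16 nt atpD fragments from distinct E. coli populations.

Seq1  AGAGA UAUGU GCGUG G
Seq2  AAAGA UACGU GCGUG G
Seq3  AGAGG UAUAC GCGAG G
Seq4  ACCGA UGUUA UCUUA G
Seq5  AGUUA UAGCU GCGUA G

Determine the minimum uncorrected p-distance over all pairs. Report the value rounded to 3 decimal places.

0.125

Pairwise Hamming distances:
  Seq1 vs Seq2: 2
  Seq1 vs Seq3: 4
  Seq1 vs Seq4: 8
  Seq1 vs Seq5: 5
  Seq2 vs Seq3: 6
  Seq2 vs Seq4: 9
  Seq2 vs Seq5: 6
  Seq3 vs Seq4: 10
  Seq3 vs Seq5: 8
  Seq4 vs Seq5: 9
The smallest is 2 mismatches, between Seq1 and Seq2; p = 2/16 = 0.125.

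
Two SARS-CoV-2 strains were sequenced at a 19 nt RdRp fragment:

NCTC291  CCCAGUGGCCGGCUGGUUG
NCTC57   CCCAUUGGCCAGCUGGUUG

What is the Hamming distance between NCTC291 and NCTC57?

2

Differing sites — 5:G/U; 11:G/A.
That gives 2 mismatches out of 19 aligned sites, so the Hamming distance is 2.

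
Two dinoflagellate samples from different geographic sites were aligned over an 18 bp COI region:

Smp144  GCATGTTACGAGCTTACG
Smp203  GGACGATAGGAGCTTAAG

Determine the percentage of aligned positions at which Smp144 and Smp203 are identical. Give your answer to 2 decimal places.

72.22%

Differing sites — 2:C/G; 4:T/C; 6:T/A; 9:C/G; 17:C/A.
13 of the 18 sites match, so the percent identity is 13/18 × 100 = 72.22%.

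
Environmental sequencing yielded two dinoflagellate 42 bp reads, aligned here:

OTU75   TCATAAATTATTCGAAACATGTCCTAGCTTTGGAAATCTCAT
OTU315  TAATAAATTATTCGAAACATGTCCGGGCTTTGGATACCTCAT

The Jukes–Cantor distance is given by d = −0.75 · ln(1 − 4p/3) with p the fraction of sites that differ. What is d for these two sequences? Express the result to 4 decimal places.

Differing sites — 2:C/A; 25:T/G; 26:A/G; 35:A/T; 37:T/C.
p = 5/42 = 0.119048.
d = −0.75 · ln(1 − (4/3)·0.119048) = −0.75 · ln(0.841269) = −0.75 · (-0.172844) = 0.1296.

0.1296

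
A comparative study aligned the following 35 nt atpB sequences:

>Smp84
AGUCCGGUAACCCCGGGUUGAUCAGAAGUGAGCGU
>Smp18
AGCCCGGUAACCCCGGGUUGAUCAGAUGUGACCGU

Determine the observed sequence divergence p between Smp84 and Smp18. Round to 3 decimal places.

0.086

The sequences differ at positions 3 (U/C), 27 (A/U), 32 (G/C).
There are 3 differences over 35 sites, so p = 3/35 = 0.086.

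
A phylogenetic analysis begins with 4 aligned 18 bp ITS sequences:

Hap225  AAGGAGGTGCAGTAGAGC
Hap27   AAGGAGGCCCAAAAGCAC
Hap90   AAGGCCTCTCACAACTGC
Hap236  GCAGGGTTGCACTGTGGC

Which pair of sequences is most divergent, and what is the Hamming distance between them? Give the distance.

Pairwise Hamming distances:
  Hap225 vs Hap27: 6
  Hap225 vs Hap90: 9
  Hap225 vs Hap236: 9
  Hap27 vs Hap90: 8
  Hap27 vs Hap236: 13
  Hap90 vs Hap236: 11
The largest is 13, between Hap27 and Hap236.

13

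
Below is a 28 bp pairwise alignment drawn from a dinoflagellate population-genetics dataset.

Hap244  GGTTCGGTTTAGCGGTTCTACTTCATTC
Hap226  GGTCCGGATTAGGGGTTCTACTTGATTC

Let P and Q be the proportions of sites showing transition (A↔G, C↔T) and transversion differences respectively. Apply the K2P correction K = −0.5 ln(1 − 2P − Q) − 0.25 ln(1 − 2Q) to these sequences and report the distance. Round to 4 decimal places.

0.1586

The sequences differ at positions 4 (T/C, transition), 8 (T/A, transversion), 13 (C/G, transversion), 24 (C/G, transversion).
Of the 4 differences, 1 transition and 3 transversions over 28 sites: P = 1/28 = 0.035714, Q = 3/28 = 0.107143.
d = −0.5·ln(0.821429) − 0.25·ln(0.785714) = −0.5·(-0.196710) − 0.25·(-0.241162) = 0.1586.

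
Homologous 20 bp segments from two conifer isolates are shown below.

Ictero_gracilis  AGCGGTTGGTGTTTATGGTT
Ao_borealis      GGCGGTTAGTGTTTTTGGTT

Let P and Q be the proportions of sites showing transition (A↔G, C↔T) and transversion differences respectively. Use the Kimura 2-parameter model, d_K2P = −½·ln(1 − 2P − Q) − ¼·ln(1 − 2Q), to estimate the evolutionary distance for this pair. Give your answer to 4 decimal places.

The sequences differ at positions 1 (A/G, transition), 8 (G/A, transition), 15 (A/T, transversion).
Of the 3 differences, 2 transitions and 1 transversion over 20 sites: P = 2/20 = 0.100000, Q = 1/20 = 0.050000.
d = −0.5·ln(0.750000) − 0.25·ln(0.900000) = −0.5·(-0.287682) − 0.25·(-0.105361) = 0.1702.

0.1702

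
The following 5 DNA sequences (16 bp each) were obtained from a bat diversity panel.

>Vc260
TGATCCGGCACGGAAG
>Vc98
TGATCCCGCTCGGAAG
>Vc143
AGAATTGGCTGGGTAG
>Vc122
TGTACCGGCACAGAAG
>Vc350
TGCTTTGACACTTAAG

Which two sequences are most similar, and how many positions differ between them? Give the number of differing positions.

Pairwise Hamming distances:
  Vc260 vs Vc98: 2
  Vc260 vs Vc143: 7
  Vc260 vs Vc122: 3
  Vc260 vs Vc350: 6
  Vc98 vs Vc143: 7
  Vc98 vs Vc122: 5
  Vc98 vs Vc350: 8
  Vc143 vs Vc122: 8
  Vc143 vs Vc350: 9
  Vc122 vs Vc350: 7
The smallest is 2, between Vc260 and Vc98.

2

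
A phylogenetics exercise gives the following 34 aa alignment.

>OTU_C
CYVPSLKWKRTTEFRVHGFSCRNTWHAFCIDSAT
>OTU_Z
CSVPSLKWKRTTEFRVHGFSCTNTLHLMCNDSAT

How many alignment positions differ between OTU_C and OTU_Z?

6

The sequences differ at positions 2 (Y/S), 22 (R/T), 25 (W/L), 27 (A/L), 28 (F/M), 30 (I/N).
That gives 6 mismatches out of 34 aligned sites, so the Hamming distance is 6.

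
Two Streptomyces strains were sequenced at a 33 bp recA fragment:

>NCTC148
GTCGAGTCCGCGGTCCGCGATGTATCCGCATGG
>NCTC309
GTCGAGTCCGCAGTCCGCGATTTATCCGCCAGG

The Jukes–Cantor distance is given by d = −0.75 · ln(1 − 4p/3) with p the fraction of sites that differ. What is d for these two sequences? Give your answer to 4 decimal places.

Mismatches occur at site 12 (G↔A), site 22 (G↔T), site 30 (A↔C), site 31 (T↔A).
p = 4/33 = 0.121212.
d = −0.75 · ln(1 − (4/3)·0.121212) = −0.75 · ln(0.838384) = −0.75 · (-0.176279) = 0.1322.

0.1322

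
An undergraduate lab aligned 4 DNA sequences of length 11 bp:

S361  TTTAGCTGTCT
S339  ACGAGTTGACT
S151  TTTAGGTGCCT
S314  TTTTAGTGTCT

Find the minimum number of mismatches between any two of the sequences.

2

Pairwise Hamming distances:
  S361 vs S339: 5
  S361 vs S151: 2
  S361 vs S314: 3
  S339 vs S151: 5
  S339 vs S314: 7
  S151 vs S314: 3
The smallest is 2, between S361 and S151.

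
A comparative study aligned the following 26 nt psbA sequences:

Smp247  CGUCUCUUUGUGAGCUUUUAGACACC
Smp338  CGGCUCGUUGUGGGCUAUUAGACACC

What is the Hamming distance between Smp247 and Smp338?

The sequences differ at positions 3 (U/G), 7 (U/G), 13 (A/G), 17 (U/A).
That gives 4 mismatches out of 26 aligned sites, so the Hamming distance is 4.

4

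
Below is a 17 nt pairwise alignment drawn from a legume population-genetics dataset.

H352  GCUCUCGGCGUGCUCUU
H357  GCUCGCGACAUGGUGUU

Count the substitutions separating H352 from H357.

The sequences differ at positions 5 (U/G), 8 (G/A), 10 (G/A), 13 (C/G), 15 (C/G).
That gives 5 mismatches out of 17 aligned sites, so the Hamming distance is 5.

5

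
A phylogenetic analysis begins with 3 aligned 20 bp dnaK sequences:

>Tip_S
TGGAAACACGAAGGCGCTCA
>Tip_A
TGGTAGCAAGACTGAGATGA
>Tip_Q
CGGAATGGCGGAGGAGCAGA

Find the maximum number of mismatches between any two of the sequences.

Pairwise Hamming distances:
  Tip_S vs Tip_A: 8
  Tip_S vs Tip_Q: 8
  Tip_A vs Tip_Q: 11
The largest is 11, between Tip_A and Tip_Q.

11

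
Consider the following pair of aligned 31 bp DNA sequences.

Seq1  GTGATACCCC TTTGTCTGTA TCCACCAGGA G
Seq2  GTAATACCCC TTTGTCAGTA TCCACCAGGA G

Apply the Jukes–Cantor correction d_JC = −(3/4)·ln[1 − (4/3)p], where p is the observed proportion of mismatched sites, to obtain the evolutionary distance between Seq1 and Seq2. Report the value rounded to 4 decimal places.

Differing sites — 3:G/A; 17:T/A.
p = 2/31 = 0.064516.
d = −0.75 · ln(1 − (4/3)·0.064516) = −0.75 · ln(0.913979) = −0.75 · (-0.089948) = 0.0675.

0.0675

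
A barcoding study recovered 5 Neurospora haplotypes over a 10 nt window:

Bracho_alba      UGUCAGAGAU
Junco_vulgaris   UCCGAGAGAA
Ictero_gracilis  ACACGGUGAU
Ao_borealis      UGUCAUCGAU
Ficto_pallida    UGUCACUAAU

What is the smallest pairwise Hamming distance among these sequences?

2

Pairwise Hamming distances:
  Bracho_alba vs Junco_vulgaris: 4
  Bracho_alba vs Ictero_gracilis: 5
  Bracho_alba vs Ao_borealis: 2
  Bracho_alba vs Ficto_pallida: 3
  Junco_vulgaris vs Ictero_gracilis: 6
  Junco_vulgaris vs Ao_borealis: 6
  Junco_vulgaris vs Ficto_pallida: 7
  Ictero_gracilis vs Ao_borealis: 6
  Ictero_gracilis vs Ficto_pallida: 6
  Ao_borealis vs Ficto_pallida: 3
The smallest is 2, between Bracho_alba and Ao_borealis.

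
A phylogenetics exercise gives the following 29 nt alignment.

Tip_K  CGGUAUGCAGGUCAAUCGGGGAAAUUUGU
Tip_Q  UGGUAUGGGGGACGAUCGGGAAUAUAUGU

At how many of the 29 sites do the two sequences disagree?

8

Differing sites — 1:C/U; 8:C/G; 9:A/G; 12:U/A; 14:A/G; 21:G/A; 23:A/U; 26:U/A.
That gives 8 mismatches out of 29 aligned sites, so the Hamming distance is 8.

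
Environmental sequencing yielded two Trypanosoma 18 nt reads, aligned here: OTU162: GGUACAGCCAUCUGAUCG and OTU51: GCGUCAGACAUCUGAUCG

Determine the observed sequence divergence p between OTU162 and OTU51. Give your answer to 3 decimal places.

The sequences differ at positions 2 (G/C), 3 (U/G), 4 (A/U), 8 (C/A).
There are 4 differences over 18 sites, so p = 4/18 = 0.222.

0.222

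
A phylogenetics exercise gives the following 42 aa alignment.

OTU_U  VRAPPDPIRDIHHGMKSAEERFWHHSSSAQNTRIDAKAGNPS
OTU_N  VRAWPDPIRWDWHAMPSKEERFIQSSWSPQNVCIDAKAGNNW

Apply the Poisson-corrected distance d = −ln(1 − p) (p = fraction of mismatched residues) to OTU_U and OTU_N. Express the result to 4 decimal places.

0.4796

Differing sites — 4:P/W; 10:D/W; 11:I/D; 12:H/W; 14:G/A; 16:K/P; 18:A/K; 23:W/I; 24:H/Q; 25:H/S; 27:S/W; 29:A/P; 32:T/V; 33:R/C; 41:P/N; 42:S/W.
p = 16/42 = 0.380952.
d = −ln(1 − 0.380952) = −ln(0.619048) = 0.4796.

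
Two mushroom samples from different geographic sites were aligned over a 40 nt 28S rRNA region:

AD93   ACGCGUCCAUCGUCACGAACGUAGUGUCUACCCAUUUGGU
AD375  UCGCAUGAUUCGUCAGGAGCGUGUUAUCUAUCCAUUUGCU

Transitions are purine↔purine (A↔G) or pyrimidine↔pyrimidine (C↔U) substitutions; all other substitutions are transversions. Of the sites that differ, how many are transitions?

The sequences differ at positions 1 (A/U, transversion), 5 (G/A, transition), 7 (C/G, transversion), 8 (C/A, transversion), 9 (A/U, transversion), 16 (C/G, transversion), 19 (A/G, transition), 23 (A/G, transition), 24 (G/U, transversion), 26 (G/A, transition), 31 (C/U, transition), 39 (G/C, transversion).
Of the 12 differences, 5 transitions and 7 transversions, so the answer is 5.

5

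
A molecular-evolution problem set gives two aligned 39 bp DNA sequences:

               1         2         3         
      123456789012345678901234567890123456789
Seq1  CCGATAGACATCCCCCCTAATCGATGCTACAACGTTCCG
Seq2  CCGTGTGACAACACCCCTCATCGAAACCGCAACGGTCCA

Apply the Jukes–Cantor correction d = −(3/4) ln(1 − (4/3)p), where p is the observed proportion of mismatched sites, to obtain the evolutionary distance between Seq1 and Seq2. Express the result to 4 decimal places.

0.3961

Differing sites — 4:A/T; 5:T/G; 6:A/T; 11:T/A; 13:C/A; 19:A/C; 25:T/A; 26:G/A; 28:T/C; 29:A/G; 35:T/G; 39:G/A.
p = 12/39 = 0.307692.
d = −0.75 · ln(1 − (4/3)·0.307692) = −0.75 · ln(0.589744) = −0.75 · (-0.528067) = 0.3961.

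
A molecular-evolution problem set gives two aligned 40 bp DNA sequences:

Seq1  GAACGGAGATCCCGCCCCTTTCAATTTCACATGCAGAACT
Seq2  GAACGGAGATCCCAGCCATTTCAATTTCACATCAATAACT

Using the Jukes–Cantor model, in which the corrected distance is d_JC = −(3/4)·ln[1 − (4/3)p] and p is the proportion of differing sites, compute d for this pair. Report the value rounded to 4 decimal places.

Mismatches occur at site 14 (G/A), site 15 (C/G), site 18 (C/A), site 33 (G/C), site 34 (C/A), site 36 (G/T).
p = 6/40 = 0.150000.
d = −0.75 · ln(1 − (4/3)·0.150000) = −0.75 · ln(0.800000) = −0.75 · (-0.223144) = 0.1674.

0.1674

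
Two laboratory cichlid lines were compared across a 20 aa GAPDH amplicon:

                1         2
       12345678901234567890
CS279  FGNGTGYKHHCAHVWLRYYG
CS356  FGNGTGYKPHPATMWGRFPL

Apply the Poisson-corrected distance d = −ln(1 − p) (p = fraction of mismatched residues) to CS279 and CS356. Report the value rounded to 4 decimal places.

The sequences differ at positions 9 (H/P), 11 (C/P), 13 (H/T), 14 (V/M), 16 (L/G), 18 (Y/F), 19 (Y/P), 20 (G/L).
p = 8/20 = 0.400000.
d = −ln(1 − 0.400000) = −ln(0.600000) = 0.5108.

0.5108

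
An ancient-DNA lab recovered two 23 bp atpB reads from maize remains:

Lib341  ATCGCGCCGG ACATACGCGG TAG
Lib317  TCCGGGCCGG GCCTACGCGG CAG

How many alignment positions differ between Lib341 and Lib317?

6

Differing sites — 1:A/T; 2:T/C; 5:C/G; 11:A/G; 13:A/C; 21:T/C.
That gives 6 mismatches out of 23 aligned sites, so the Hamming distance is 6.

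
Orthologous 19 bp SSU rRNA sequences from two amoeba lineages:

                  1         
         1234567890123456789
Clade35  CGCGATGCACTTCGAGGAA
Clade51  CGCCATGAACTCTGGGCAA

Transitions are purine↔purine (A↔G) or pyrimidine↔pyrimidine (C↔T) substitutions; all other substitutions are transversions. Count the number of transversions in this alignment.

3

Mismatches occur at site 4 (G/C, transversion), site 8 (C/A, transversion), site 12 (T/C, transition), site 13 (C/T, transition), site 15 (A/G, transition), site 17 (G/C, transversion).
Of the 6 differences, 3 transitions and 3 transversions, so the answer is 3.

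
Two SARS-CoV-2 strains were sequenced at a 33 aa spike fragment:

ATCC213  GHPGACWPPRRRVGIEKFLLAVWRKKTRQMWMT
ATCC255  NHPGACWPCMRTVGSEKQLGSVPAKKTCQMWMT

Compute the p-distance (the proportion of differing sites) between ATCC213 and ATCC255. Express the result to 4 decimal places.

0.3333

The sequences differ at positions 1 (G/N), 9 (P/C), 10 (R/M), 12 (R/T), 15 (I/S), 18 (F/Q), 20 (L/G), 21 (A/S), 23 (W/P), 24 (R/A), 28 (R/C).
There are 11 differences over 33 sites, so p = 11/33 = 0.3333.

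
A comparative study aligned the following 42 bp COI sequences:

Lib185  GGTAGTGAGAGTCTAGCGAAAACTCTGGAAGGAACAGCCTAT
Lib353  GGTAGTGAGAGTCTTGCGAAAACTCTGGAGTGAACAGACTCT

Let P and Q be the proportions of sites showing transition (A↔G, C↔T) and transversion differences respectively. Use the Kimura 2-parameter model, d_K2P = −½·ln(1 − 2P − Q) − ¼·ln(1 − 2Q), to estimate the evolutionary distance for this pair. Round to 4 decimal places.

0.1299

Differing sites — 15:A/T (Tv); 30:A/G (Ti); 31:G/T (Tv); 38:C/A (Tv); 41:A/C (Tv).
Of the 5 differences, 1 transition and 4 transversions over 42 sites: P = 1/42 = 0.023810, Q = 4/42 = 0.095238.
d = −0.5·ln(0.857142) − 0.25·ln(0.809524) = −0.5·(-0.154152) − 0.25·(-0.211309) = 0.1299.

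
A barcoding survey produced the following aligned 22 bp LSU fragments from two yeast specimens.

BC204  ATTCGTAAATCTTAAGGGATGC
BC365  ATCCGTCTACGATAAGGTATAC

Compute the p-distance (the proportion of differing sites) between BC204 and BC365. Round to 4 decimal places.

0.3636

Differing sites — 3:T/C; 7:A/C; 8:A/T; 10:T/C; 11:C/G; 12:T/A; 18:G/T; 21:G/A.
There are 8 differences over 22 sites, so p = 8/22 = 0.3636.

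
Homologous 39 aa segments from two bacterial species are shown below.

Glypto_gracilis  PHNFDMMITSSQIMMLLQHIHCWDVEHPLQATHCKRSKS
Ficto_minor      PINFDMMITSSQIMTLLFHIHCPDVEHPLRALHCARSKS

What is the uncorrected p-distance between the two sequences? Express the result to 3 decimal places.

0.179

Differing sites — 2:H/I; 15:M/T; 18:Q/F; 23:W/P; 30:Q/R; 32:T/L; 35:K/A.
There are 7 differences over 39 sites, so p = 7/39 = 0.179.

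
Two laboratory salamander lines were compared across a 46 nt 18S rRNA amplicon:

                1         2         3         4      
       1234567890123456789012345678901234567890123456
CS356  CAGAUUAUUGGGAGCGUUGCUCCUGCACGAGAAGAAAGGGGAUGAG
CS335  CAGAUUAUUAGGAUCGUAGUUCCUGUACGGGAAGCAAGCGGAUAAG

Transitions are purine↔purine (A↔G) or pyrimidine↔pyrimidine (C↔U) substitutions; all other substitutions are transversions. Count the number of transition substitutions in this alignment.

Mismatches occur at site 10 (G↔A, transition), site 14 (G↔U, transversion), site 18 (U↔A, transversion), site 20 (C↔U, transition), site 26 (C↔U, transition), site 30 (A↔G, transition), site 35 (A↔C, transversion), site 39 (G↔C, transversion), site 44 (G↔A, transition).
Of the 9 differences, 5 transitions and 4 transversions, so the answer is 5.

5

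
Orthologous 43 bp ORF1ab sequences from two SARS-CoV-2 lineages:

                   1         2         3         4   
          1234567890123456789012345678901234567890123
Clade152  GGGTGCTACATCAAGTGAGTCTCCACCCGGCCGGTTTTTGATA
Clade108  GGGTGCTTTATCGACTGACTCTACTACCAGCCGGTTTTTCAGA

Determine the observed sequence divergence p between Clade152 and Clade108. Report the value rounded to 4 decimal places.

Mismatches occur at site 8 (A↔T), site 9 (C↔T), site 13 (A↔G), site 15 (G↔C), site 19 (G↔C), site 23 (C↔A), site 25 (A↔T), site 26 (C↔A), site 29 (G↔A), site 40 (G↔C), site 42 (T↔G).
There are 11 differences over 43 sites, so p = 11/43 = 0.2558.

0.2558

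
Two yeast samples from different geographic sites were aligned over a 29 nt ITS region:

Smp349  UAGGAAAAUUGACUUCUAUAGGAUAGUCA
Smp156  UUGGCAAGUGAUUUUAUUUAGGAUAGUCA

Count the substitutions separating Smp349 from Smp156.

9

The sequences differ at positions 2 (A/U), 5 (A/C), 8 (A/G), 10 (U/G), 11 (G/A), 12 (A/U), 13 (C/U), 16 (C/A), 18 (A/U).
That gives 9 mismatches out of 29 aligned sites, so the Hamming distance is 9.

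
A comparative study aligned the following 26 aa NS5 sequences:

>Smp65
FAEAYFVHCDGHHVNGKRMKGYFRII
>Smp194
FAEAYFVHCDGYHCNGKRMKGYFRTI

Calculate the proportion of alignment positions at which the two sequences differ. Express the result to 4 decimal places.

Mismatches occur at site 12 (H↔Y), site 14 (V↔C), site 25 (I↔T).
There are 3 differences over 26 sites, so p = 3/26 = 0.1154.

0.1154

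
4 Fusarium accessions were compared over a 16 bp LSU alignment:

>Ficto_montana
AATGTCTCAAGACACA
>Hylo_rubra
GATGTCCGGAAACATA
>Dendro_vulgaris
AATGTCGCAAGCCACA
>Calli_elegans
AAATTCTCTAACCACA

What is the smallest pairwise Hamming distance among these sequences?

2

Pairwise Hamming distances:
  Ficto_montana vs Hylo_rubra: 6
  Ficto_montana vs Dendro_vulgaris: 2
  Ficto_montana vs Calli_elegans: 5
  Hylo_rubra vs Dendro_vulgaris: 7
  Hylo_rubra vs Calli_elegans: 8
  Dendro_vulgaris vs Calli_elegans: 5
The smallest is 2, between Ficto_montana and Dendro_vulgaris.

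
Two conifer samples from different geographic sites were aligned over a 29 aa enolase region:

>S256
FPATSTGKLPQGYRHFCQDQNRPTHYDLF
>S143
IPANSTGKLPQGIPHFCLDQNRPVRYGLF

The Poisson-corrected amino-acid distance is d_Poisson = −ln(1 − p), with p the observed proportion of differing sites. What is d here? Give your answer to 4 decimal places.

The sequences differ at positions 1 (F/I), 4 (T/N), 13 (Y/I), 14 (R/P), 18 (Q/L), 24 (T/V), 25 (H/R), 27 (D/G).
p = 8/29 = 0.275862.
d = −ln(1 − 0.275862) = −ln(0.724138) = 0.3228.

0.3228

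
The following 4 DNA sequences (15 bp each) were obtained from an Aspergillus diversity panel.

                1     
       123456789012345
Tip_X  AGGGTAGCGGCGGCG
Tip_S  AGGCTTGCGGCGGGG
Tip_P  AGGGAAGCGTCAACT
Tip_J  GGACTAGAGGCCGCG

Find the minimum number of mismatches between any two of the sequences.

3

Pairwise Hamming distances:
  Tip_X vs Tip_S: 3
  Tip_X vs Tip_P: 5
  Tip_X vs Tip_J: 5
  Tip_S vs Tip_P: 8
  Tip_S vs Tip_J: 6
  Tip_P vs Tip_J: 9
The smallest is 3, between Tip_X and Tip_S.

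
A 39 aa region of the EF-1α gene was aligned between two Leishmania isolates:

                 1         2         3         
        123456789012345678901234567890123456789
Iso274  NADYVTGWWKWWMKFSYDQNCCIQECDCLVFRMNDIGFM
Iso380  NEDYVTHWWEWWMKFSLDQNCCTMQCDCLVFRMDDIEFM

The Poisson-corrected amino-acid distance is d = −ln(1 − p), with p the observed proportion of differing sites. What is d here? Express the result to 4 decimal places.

The sequences differ at positions 2 (A/E), 7 (G/H), 10 (K/E), 17 (Y/L), 23 (I/T), 24 (Q/M), 25 (E/Q), 34 (N/D), 37 (G/E).
p = 9/39 = 0.230769.
d = −ln(1 − 0.230769) = −ln(0.769231) = 0.2624.

0.2624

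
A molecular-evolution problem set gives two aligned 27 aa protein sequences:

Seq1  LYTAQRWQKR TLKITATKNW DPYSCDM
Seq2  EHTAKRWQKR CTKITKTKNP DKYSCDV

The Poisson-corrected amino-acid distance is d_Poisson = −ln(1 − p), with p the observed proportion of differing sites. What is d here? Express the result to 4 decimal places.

0.4055

Mismatches occur at site 1 (L/E), site 2 (Y/H), site 5 (Q/K), site 11 (T/C), site 12 (L/T), site 16 (A/K), site 20 (W/P), site 22 (P/K), site 27 (M/V).
p = 9/27 = 0.333333.
d = −ln(1 − 0.333333) = −ln(0.666667) = 0.4055.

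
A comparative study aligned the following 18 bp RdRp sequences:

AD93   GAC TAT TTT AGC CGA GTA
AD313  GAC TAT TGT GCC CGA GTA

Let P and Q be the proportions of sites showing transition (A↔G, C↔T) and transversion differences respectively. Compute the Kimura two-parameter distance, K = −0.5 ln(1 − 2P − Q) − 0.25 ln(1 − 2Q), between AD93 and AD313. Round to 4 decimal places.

0.1885

Differing sites — 8:T/G (Tv); 10:A/G (Ti); 11:G/C (Tv).
Of the 3 differences, 1 transition and 2 transversions over 18 sites: P = 1/18 = 0.055556, Q = 2/18 = 0.111111.
d = −0.5·ln(0.777777) − 0.25·ln(0.777778) = −0.5·(-0.251315) − 0.25·(-0.251314) = 0.1885.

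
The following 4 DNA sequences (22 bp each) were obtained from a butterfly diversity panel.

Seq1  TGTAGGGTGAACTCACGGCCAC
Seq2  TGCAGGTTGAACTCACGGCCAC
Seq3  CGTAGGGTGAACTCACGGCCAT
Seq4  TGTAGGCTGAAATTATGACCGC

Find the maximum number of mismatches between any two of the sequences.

Pairwise Hamming distances:
  Seq1 vs Seq2: 2
  Seq1 vs Seq3: 2
  Seq1 vs Seq4: 6
  Seq2 vs Seq3: 4
  Seq2 vs Seq4: 7
  Seq3 vs Seq4: 8
The largest is 8, between Seq3 and Seq4.

8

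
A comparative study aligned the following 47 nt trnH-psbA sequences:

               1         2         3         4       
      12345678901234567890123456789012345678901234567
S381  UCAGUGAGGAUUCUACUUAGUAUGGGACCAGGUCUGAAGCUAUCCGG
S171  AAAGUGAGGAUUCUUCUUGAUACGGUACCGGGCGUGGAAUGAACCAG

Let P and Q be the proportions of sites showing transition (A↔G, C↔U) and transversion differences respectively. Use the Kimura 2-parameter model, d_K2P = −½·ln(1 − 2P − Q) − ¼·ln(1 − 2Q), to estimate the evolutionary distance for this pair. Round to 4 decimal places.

0.4680

Mismatches occur at site 1 (U/A, transversion), site 2 (C/A, transversion), site 15 (A/U, transversion), site 19 (A/G, transition), site 20 (G/A, transition), site 23 (U/C, transition), site 26 (G/U, transversion), site 30 (A/G, transition), site 33 (U/C, transition), site 34 (C/G, transversion), site 37 (A/G, transition), site 39 (G/A, transition), site 40 (C/U, transition), site 41 (U/G, transversion), site 43 (U/A, transversion), site 46 (G/A, transition).
Of the 16 differences, 9 transitions and 7 transversions over 47 sites: P = 9/47 = 0.191489, Q = 7/47 = 0.148936.
d = −0.5·ln(0.468086) − 0.25·ln(0.702128) = −0.5·(-0.759103) − 0.25·(-0.353640) = 0.4680.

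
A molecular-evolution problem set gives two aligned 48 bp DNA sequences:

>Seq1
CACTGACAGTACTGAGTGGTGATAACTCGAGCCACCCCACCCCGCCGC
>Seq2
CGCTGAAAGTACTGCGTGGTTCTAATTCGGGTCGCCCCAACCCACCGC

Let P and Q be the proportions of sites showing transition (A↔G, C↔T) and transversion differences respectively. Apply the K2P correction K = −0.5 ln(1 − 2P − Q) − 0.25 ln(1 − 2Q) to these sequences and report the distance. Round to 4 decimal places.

Mismatches occur at site 2 (A↔G, transition), site 7 (C↔A, transversion), site 15 (A↔C, transversion), site 21 (G↔T, transversion), site 22 (A↔C, transversion), site 26 (C↔T, transition), site 30 (A↔G, transition), site 32 (C↔T, transition), site 34 (A↔G, transition), site 40 (C↔A, transversion), site 44 (G↔A, transition).
Of the 11 differences, 6 transitions and 5 transversions over 48 sites: P = 6/48 = 0.125000, Q = 5/48 = 0.104167.
d = −0.5·ln(0.645833) − 0.25·ln(0.791666) = −0.5·(-0.437214) − 0.25·(-0.233616) = 0.2770.

0.2770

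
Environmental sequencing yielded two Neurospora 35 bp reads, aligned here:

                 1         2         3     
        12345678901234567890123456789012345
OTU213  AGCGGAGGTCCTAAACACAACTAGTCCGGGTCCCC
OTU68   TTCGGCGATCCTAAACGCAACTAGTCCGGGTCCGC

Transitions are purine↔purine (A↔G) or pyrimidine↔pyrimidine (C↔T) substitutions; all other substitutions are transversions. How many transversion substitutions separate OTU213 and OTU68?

4

Differing sites — 1:A/T (Tv); 2:G/T (Tv); 6:A/C (Tv); 8:G/A (Ti); 17:A/G (Ti); 34:C/G (Tv).
Of the 6 differences, 2 transitions and 4 transversions, so the answer is 4.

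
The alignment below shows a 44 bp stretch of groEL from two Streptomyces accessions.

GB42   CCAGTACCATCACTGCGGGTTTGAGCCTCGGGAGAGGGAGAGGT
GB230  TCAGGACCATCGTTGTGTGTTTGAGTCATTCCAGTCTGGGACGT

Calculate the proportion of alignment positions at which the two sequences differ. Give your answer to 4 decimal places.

0.3864

Mismatches occur at site 1 (C/T), site 5 (T/G), site 12 (A/G), site 13 (C/T), site 16 (C/T), site 18 (G/T), site 26 (C/T), site 28 (T/A), site 29 (C/T), site 30 (G/T), site 31 (G/C), site 32 (G/C), site 35 (A/T), site 36 (G/C), site 37 (G/T), site 39 (A/G), site 42 (G/C).
There are 17 differences over 44 sites, so p = 17/44 = 0.3864.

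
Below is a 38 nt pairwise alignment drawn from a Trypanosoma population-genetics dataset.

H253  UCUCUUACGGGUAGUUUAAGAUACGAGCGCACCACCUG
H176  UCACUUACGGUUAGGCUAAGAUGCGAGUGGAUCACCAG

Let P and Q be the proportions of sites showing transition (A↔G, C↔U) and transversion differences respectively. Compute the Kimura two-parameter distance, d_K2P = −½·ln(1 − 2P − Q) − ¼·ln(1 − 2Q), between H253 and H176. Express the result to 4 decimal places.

The sequences differ at positions 3 (U/A, transversion), 11 (G/U, transversion), 15 (U/G, transversion), 16 (U/C, transition), 23 (A/G, transition), 28 (C/U, transition), 30 (C/G, transversion), 32 (C/U, transition), 37 (U/A, transversion).
Of the 9 differences, 4 transitions and 5 transversions over 38 sites: P = 4/38 = 0.105263, Q = 5/38 = 0.131579.
d = −0.5·ln(0.657895) − 0.25·ln(0.736842) = −0.5·(-0.418710) − 0.25·(-0.305382) = 0.2857.

0.2857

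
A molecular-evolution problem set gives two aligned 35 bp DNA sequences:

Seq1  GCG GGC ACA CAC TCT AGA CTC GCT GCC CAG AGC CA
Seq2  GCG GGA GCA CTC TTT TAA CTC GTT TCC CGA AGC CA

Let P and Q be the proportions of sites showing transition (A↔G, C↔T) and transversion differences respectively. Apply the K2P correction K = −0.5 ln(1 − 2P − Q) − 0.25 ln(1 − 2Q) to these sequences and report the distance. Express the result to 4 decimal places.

Differing sites — 6:C/A (Tv); 7:A/G (Ti); 11:A/T (Tv); 14:C/T (Ti); 16:A/T (Tv); 17:G/A (Ti); 23:C/T (Ti); 25:G/T (Tv); 29:A/G (Ti); 30:G/A (Ti).
Of the 10 differences, 6 transitions and 4 transversions over 35 sites: P = 6/35 = 0.171429, Q = 4/35 = 0.114286.
d = −0.5·ln(0.542856) − 0.25·ln(0.771428) = −0.5·(-0.610911) − 0.25·(-0.259512) = 0.3703.

0.3703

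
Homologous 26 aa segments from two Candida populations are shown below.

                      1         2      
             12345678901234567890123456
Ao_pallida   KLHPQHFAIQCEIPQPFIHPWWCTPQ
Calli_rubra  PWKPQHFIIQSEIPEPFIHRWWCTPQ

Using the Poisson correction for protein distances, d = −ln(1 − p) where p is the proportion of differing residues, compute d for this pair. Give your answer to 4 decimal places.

0.3137

The sequences differ at positions 1 (K/P), 2 (L/W), 3 (H/K), 8 (A/I), 11 (C/S), 15 (Q/E), 20 (P/R).
p = 7/26 = 0.269231.
d = −ln(1 − 0.269231) = −ln(0.730769) = 0.3137.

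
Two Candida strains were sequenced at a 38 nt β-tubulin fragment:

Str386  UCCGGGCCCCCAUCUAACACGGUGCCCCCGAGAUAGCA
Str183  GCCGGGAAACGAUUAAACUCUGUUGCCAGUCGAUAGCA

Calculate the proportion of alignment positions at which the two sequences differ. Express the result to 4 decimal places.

Differing sites — 1:U/G; 7:C/A; 8:C/A; 9:C/A; 11:C/G; 14:C/U; 15:U/A; 19:A/U; 21:G/U; 24:G/U; 25:C/G; 28:C/A; 29:C/G; 30:G/U; 31:A/C.
There are 15 differences over 38 sites, so p = 15/38 = 0.3947.

0.3947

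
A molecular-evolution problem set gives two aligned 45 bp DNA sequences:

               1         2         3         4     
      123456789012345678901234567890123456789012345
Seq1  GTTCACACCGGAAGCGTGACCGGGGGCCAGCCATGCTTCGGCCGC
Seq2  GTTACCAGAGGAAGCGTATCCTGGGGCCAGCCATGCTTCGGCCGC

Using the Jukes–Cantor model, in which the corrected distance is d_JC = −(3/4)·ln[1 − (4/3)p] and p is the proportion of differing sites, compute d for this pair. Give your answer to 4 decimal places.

Mismatches occur at site 4 (C↔A), site 5 (A↔C), site 8 (C↔G), site 9 (C↔A), site 18 (G↔A), site 19 (A↔T), site 22 (G↔T).
p = 7/45 = 0.155556.
d = −0.75 · ln(1 − (4/3)·0.155556) = −0.75 · ln(0.792592) = −0.75 · (-0.232447) = 0.1743.

0.1743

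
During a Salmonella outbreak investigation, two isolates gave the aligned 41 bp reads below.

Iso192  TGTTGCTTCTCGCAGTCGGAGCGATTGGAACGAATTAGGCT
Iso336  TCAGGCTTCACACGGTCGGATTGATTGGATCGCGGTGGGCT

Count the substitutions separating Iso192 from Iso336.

Differing sites — 2:G/C; 3:T/A; 4:T/G; 10:T/A; 12:G/A; 14:A/G; 21:G/T; 22:C/T; 30:A/T; 33:A/C; 34:A/G; 35:T/G; 37:A/G.
That gives 13 mismatches out of 41 aligned sites, so the Hamming distance is 13.

13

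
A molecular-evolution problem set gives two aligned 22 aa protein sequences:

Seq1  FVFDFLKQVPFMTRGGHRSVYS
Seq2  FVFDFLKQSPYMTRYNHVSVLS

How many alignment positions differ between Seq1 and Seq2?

Mismatches occur at site 9 (V→S), site 11 (F→Y), site 15 (G→Y), site 16 (G→N), site 18 (R→V), site 21 (Y→L).
That gives 6 mismatches out of 22 aligned sites, so the Hamming distance is 6.

6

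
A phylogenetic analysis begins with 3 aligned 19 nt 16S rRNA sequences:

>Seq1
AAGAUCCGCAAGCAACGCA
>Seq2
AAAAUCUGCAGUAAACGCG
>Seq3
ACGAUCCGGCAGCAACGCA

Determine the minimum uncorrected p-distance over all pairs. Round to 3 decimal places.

Pairwise Hamming distances:
  Seq1 vs Seq2: 6
  Seq1 vs Seq3: 3
  Seq2 vs Seq3: 9
The smallest is 3 mismatches, between Seq1 and Seq3; p = 3/19 = 0.158.

0.158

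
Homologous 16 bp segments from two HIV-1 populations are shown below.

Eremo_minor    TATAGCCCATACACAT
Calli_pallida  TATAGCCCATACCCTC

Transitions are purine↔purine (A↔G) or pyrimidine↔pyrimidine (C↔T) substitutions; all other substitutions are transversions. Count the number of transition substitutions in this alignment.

1

Mismatches occur at site 13 (A→C, transversion), site 15 (A→T, transversion), site 16 (T→C, transition).
Of the 3 differences, 1 transition and 2 transversions, so the answer is 1.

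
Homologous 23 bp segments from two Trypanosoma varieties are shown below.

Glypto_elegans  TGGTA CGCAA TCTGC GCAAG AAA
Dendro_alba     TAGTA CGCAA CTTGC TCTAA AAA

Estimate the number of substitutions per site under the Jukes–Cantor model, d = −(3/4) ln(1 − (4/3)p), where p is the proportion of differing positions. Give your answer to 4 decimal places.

0.3206

Differing sites — 2:G/A; 11:T/C; 12:C/T; 16:G/T; 18:A/T; 20:G/A.
p = 6/23 = 0.260870.
d = −0.75 · ln(1 − (4/3)·0.260870) = −0.75 · ln(0.652173) = −0.75 · (-0.427445) = 0.3206.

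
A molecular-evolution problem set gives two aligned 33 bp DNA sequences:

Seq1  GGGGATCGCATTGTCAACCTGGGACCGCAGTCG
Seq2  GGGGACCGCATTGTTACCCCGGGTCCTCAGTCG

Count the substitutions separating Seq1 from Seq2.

The sequences differ at positions 6 (T/C), 15 (C/T), 17 (A/C), 20 (T/C), 24 (A/T), 27 (G/T).
That gives 6 mismatches out of 33 aligned sites, so the Hamming distance is 6.

6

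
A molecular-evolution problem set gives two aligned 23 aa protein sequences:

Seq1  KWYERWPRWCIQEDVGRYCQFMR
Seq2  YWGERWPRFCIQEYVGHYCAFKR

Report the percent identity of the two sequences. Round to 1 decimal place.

69.6%

The sequences differ at positions 1 (K/Y), 3 (Y/G), 9 (W/F), 14 (D/Y), 17 (R/H), 20 (Q/A), 22 (M/K).
16 of the 23 sites match, so the percent identity is 16/23 × 100 = 69.6%.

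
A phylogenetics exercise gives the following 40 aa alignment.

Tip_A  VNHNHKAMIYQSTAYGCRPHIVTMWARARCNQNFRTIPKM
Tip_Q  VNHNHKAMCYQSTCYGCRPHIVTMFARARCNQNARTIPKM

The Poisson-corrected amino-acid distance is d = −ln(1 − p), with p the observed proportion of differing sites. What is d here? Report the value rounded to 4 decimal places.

0.1054

Differing sites — 9:I/C; 14:A/C; 25:W/F; 34:F/A.
p = 4/40 = 0.100000.
d = −ln(1 − 0.100000) = −ln(0.900000) = 0.1054.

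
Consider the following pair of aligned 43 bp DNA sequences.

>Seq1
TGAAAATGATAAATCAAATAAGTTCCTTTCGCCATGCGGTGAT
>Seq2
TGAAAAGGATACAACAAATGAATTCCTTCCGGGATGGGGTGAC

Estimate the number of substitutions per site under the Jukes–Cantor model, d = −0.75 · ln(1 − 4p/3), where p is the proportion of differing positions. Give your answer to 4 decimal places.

Mismatches occur at site 7 (T↔G), site 12 (A↔C), site 14 (T↔A), site 20 (A↔G), site 22 (G↔A), site 29 (T↔C), site 32 (C↔G), site 33 (C↔G), site 37 (C↔G), site 43 (T↔C).
p = 10/43 = 0.232558.
d = −0.75 · ln(1 − (4/3)·0.232558) = −0.75 · ln(0.689923) = −0.75 · (-0.371175) = 0.2784.

0.2784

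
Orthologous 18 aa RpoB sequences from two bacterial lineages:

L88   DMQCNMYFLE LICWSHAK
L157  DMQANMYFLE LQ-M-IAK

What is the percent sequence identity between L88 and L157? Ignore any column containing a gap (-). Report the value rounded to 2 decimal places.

Excluding the 2 gap columns leaves 16 comparable sites.
Differing sites — 4:C/A; 12:I/Q; 14:W/M; 16:H/I.
12 of the 16 comparable sites match, so the percent identity is 12/16 × 100 = 75.00%.

75.00%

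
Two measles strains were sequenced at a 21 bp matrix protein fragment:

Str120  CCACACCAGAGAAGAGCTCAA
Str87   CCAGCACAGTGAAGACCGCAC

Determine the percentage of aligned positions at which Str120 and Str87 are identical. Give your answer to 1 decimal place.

The sequences differ at positions 4 (C/G), 5 (A/C), 6 (C/A), 10 (A/T), 16 (G/C), 18 (T/G), 21 (A/C).
14 of the 21 sites match, so the percent identity is 14/21 × 100 = 66.7%.

66.7%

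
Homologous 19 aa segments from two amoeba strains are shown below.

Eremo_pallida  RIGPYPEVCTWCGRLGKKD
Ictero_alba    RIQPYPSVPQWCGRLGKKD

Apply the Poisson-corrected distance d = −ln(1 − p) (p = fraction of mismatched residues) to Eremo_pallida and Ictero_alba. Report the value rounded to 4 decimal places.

0.2364

The sequences differ at positions 3 (G/Q), 7 (E/S), 9 (C/P), 10 (T/Q).
p = 4/19 = 0.210526.
d = −ln(1 − 0.210526) = −ln(0.789474) = 0.2364.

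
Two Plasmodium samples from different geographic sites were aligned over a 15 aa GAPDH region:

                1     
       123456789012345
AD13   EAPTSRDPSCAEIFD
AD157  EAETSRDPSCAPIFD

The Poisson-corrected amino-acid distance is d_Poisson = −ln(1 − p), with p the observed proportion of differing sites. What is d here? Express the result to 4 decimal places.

0.1431

Mismatches occur at site 3 (P→E), site 12 (E→P).
p = 2/15 = 0.133333.
d = −ln(1 − 0.133333) = −ln(0.866667) = 0.1431.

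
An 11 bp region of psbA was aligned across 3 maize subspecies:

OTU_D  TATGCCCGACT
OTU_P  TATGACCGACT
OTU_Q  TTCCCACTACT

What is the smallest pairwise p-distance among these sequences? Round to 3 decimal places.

Pairwise Hamming distances:
  OTU_D vs OTU_P: 1
  OTU_D vs OTU_Q: 5
  OTU_P vs OTU_Q: 6
The smallest is 1 mismatch, between OTU_D and OTU_P; p = 1/11 = 0.091.

0.091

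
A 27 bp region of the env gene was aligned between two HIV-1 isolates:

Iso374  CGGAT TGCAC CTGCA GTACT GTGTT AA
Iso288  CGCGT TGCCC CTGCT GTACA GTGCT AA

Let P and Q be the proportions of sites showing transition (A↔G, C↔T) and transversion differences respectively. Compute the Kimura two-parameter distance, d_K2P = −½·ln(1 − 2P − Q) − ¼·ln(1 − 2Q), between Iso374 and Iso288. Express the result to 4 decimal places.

Mismatches occur at site 3 (G→C, transversion), site 4 (A→G, transition), site 9 (A→C, transversion), site 15 (A→T, transversion), site 20 (T→A, transversion), site 24 (T→C, transition).
Of the 6 differences, 2 transitions and 4 transversions over 27 sites: P = 2/27 = 0.074074, Q = 4/27 = 0.148148.
d = −0.5·ln(0.703704) − 0.25·ln(0.703704) = −0.5·(-0.351397) − 0.25·(-0.351397) = 0.2635.

0.2635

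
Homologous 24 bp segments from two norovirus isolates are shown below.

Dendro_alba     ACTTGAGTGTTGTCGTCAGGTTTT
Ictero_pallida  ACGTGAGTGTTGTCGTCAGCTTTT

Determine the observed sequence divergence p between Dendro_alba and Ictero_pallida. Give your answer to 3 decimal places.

Mismatches occur at site 3 (T↔G), site 20 (G↔C).
There are 2 differences over 24 sites, so p = 2/24 = 0.083.

0.083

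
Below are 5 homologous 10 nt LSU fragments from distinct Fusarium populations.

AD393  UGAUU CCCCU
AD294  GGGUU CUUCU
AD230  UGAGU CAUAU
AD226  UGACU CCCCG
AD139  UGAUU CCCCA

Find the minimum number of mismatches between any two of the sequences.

1

Pairwise Hamming distances:
  AD393 vs AD294: 4
  AD393 vs AD230: 4
  AD393 vs AD226: 2
  AD393 vs AD139: 1
  AD294 vs AD230: 5
  AD294 vs AD226: 6
  AD294 vs AD139: 5
  AD230 vs AD226: 5
  AD230 vs AD139: 5
  AD226 vs AD139: 2
The smallest is 1, between AD393 and AD139.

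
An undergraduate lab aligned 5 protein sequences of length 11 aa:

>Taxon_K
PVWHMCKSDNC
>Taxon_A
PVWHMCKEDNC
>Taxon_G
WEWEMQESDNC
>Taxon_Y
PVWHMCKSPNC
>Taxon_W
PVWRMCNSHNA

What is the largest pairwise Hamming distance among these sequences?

7

Pairwise Hamming distances:
  Taxon_K vs Taxon_A: 1
  Taxon_K vs Taxon_G: 5
  Taxon_K vs Taxon_Y: 1
  Taxon_K vs Taxon_W: 4
  Taxon_A vs Taxon_G: 6
  Taxon_A vs Taxon_Y: 2
  Taxon_A vs Taxon_W: 5
  Taxon_G vs Taxon_Y: 6
  Taxon_G vs Taxon_W: 7
  Taxon_Y vs Taxon_W: 4
The largest is 7, between Taxon_G and Taxon_W.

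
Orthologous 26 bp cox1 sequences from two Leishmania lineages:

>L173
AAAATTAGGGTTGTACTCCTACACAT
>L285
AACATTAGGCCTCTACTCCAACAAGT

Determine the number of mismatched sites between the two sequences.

Mismatches occur at site 3 (A/C), site 10 (G/C), site 11 (T/C), site 13 (G/C), site 20 (T/A), site 24 (C/A), site 25 (A/G).
That gives 7 mismatches out of 26 aligned sites, so the Hamming distance is 7.

7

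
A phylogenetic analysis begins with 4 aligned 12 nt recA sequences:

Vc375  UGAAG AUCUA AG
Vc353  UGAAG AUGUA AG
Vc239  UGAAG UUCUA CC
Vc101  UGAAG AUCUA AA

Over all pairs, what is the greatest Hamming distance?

4

Pairwise Hamming distances:
  Vc375 vs Vc353: 1
  Vc375 vs Vc239: 3
  Vc375 vs Vc101: 1
  Vc353 vs Vc239: 4
  Vc353 vs Vc101: 2
  Vc239 vs Vc101: 3
The largest is 4, between Vc353 and Vc239.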